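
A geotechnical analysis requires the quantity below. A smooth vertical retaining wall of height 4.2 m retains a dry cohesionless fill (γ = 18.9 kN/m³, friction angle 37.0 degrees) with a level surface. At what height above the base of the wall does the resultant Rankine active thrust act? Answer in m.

1.40 m

K_a = 0.2486.
The pressure distribution is triangular, so the resultant acts at H/3 above the base = 4.2/3 = 1.400 m.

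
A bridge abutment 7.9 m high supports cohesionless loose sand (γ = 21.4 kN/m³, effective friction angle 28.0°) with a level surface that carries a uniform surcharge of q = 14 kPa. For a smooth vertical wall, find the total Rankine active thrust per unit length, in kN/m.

281 kN/m

K_a = tan²(45° − φ/2) = 0.3610.
Soil triangle: ½ K_a γ H² = 0.5×0.3610×21.4×7.9² = 241.1 kN/m.
Surcharge rectangle: K_a q H = 0.3610×14×7.9 = 39.93 kN/m.
Total = 241.1 + 39.93 = 281.0 kN/m.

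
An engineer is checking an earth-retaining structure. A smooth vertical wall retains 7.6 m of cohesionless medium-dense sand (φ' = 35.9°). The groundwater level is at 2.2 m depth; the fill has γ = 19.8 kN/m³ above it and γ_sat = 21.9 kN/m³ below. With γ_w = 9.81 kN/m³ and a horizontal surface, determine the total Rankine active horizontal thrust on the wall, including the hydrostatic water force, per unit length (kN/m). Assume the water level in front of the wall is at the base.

K_a = tan²(45° − φ/2) = 0.2607.
γ' = 21.9 − 9.81 = 12.09 kN/m³. Depth below WT = 5.4 m.
σ'_h at WT = K_a γ d_w = 11.36 kPa; at base = 11.36 + K_a γ' × 5.4 = 28.38 kPa.
P₁ (0–2.2 m) = ½×11.36×2.2 = 12.49. P₂ (2.2–7.6 m) = ½(11.36+28.38)×5.4 = 107.3.
P_w = ½ γ_w h₂² = 0.5×9.81×5.4² = 143.0. Total = 12.49+107.3+143.0 = 262.8 kN/m.

263 kN/m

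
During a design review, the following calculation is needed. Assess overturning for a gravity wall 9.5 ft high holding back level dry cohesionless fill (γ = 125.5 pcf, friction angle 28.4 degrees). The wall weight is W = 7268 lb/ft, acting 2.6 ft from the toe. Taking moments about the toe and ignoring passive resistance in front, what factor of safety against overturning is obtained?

2.97

K_a = tan²(45° − 28.4°/2) = 0.3554.
P_a = ½K_aγH² = 0.5×0.3554×125.5×9.5² = 2012 lb/ft, acting at H/3 = 3.167 ft above the base.
Overturning moment M_o = P_a × H/3 = 2012 × 3.167 = 6373.
Resisting moment M_r = W × 2.6 = 7268 × 2.6 = 18900.
FS_overturning = M_r/M_o = 18900/6373 = 2.965.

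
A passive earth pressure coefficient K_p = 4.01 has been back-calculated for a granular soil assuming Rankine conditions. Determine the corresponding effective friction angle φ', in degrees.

K_p = (1+sin φ)/(1−sin φ) ⇒ sin φ = (K_p − 1)/(K_p + 1) = 0.6008.
φ = arcsin(0.6008) = 36.93°.

36.9°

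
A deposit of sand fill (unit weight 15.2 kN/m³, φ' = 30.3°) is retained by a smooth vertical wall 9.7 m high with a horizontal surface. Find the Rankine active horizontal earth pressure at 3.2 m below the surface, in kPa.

16.0 kPa

K_a = (1 − sin φ)/(1 + sin φ) = 0.3293.
σ_h = K_a γ z = 0.3293 × 15.2 × 3.2 = 16.02 kPa.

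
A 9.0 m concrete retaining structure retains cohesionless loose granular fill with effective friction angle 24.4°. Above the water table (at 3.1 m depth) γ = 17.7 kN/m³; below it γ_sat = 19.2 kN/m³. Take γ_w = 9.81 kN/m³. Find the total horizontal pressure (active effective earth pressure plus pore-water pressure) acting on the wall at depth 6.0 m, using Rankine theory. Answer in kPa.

K_a = (1 − sin φ)/(1 + sin φ) = 0.4153.
γ' = 19.2 − 9.81 = 9.390 kN/m³.
Effective vertical stress at 6.0 m: σ'_v = 17.7×3.1 + 9.390×2.90 = 82.10 kPa.
σ'_h = K_a σ'_v = 0.4153 × 82.10 = 34.10 kPa; u = γ_w × 2.90 = 28.45 kPa.
Total σ_h = 34.10 + 28.45 = 62.55 kPa.

62.5 kPa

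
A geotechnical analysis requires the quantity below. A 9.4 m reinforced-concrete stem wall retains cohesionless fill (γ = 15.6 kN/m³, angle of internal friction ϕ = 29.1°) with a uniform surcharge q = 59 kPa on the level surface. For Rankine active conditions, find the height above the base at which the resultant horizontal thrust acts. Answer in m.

3.83 m

K_a = 0.3456.
Triangular part P₁ = ½K_aγH² = 238.2 at H/3 = 3.133 m; rectangular part P₂ = K_a q H = 191.7 at H/2 = 4.700 m.
ȳ = (P₁·3.133 + P₂·4.700)/(P₁+P₂) = 3.832 m.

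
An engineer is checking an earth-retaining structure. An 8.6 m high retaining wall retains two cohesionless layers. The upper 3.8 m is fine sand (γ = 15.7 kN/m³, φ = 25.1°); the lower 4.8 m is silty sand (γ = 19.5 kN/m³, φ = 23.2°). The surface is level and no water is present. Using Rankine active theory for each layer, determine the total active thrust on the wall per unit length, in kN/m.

268 kN/m

K_a1 = tan²(45°−25.1°/2) = 0.4043; K_a2 = tan²(45°−23.2°/2) = 0.4348.
Layer 1: σ at base = K_a1 γ₁ h₁ = 24.12 kPa; P₁ = ½×24.12×3.8 = 45.83.
Layer 2: σ_v at top = γ₁h₁ = 59.66; σ_h top = K_a2×59.66 = 25.94; σ_h base = K_a2×(59.66+19.5×4.8) = 66.63.
P₂ = ½(25.94+66.63)×4.8 = 222.2. Total P_a = 45.83+222.2 = 268.0 kN/m.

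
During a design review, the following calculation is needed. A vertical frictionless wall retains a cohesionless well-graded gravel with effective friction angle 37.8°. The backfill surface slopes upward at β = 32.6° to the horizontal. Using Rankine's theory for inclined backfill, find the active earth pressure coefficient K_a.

K_a = cos β · (cos β − √(cos²β − cos²φ)) / (cos β + √(cos²β − cos²φ)).
cos β = 0.8425, cos φ = 0.7902, √(cos²β − cos²φ) = 0.2922.
K_a = 0.8425 × (0.8425 − 0.2922)/(0.8425 + 0.2922) = 0.4085.

0.409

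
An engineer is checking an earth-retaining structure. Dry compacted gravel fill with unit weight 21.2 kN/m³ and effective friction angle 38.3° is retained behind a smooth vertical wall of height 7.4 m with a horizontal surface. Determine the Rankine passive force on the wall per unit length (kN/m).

2470 kN/m

K_p = tan²(45° + φ/2) = 4.260.
P_p = ½ K_p γ H² = 0.5 × 4.260 × 21.2 × 7.4² = 2473 kN/m.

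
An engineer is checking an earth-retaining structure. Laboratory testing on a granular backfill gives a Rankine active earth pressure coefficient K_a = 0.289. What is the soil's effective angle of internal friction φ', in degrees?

K_a = tan²(45° − φ/2) ⇒ 45° − φ/2 = arctan(√0.289) = 28.26°.
φ = 2(45° − 28.26°) = 33.48°.

33.5°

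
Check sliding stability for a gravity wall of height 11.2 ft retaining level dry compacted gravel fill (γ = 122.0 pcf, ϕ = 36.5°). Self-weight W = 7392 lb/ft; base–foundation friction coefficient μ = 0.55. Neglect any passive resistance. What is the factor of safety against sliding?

K_a = tan²(45° − 36.5°/2) = 0.2541.
P_a = ½K_aγH² = 0.5×0.2541×122.0×11.2² = 1944 lb/ft, acting at H/3 = 3.733 ft above the base.
FS_sliding = μW / P_a = 0.55×7392 / 1944 = 2.091.

2.09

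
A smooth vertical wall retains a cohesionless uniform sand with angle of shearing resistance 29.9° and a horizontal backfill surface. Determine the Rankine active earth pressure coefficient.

K_a = tan²(45° − φ/2) = tan²(30.05°) = 0.3347.

0.335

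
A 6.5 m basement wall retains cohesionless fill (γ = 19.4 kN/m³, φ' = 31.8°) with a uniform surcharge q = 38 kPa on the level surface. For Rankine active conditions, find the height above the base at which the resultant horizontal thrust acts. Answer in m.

2.57 m

K_a = 0.3098.
Triangular part P₁ = ½K_aγH² = 127.0 at H/3 = 2.167 m; rectangular part P₂ = K_a q H = 76.52 at H/2 = 3.250 m.
ȳ = (P₁·2.167 + P₂·3.250)/(P₁+P₂) = 2.574 m.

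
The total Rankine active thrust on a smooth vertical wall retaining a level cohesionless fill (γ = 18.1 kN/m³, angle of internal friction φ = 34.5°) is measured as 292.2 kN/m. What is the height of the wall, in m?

K_a = 0.2768. P_a = ½ K_a γ H² ⇒ H = √(2P_a/(K_a γ)).
H = √(2×292.2/(0.2768×18.1)) = 10.80 m.

10.8 m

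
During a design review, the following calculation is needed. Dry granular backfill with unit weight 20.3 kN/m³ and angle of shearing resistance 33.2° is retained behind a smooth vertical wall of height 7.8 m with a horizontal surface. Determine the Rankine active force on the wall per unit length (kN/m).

K_a = tan²(45° − φ/2) = 0.2924.
P_a = ½ K_a γ H² = 0.5 × 0.2924 × 20.3 × 7.8² = 180.5 kN/m.

181 kN/m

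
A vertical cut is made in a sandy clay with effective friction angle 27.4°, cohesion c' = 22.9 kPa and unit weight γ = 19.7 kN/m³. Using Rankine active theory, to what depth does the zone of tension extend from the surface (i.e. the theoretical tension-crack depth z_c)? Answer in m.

3.82 m

K_a = tan²(45° − 27.4°/2) = 0.3697; √K_a = 0.6080.
The active pressure is zero where K_a γ z = 2c√K_a, so z_c = 2c/(γ√K_a) = 2×22.9/(19.7×0.6080) = 3.824 m.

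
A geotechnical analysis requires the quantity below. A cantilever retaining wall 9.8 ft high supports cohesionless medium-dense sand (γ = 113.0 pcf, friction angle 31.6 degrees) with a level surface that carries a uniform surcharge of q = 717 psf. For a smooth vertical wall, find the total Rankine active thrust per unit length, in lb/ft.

3890 lb/ft

K_a = tan²(45° − φ/2) = 0.3123.
Soil triangle: ½ K_a γ H² = 0.5×0.3123×113.0×9.8² = 1695 lb/ft.
Surcharge rectangle: K_a q H = 0.3123×717×9.8 = 2195 lb/ft.
Total = 1695 + 2195 = 3890 lb/ft.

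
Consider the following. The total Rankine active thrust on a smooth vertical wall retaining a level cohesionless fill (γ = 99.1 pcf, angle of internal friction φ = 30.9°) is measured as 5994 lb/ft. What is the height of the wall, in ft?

19.4 ft

K_a = 0.3214. P_a = ½ K_a γ H² ⇒ H = √(2P_a/(K_a γ)).
H = √(2×5994/(0.3214×99.1)) = 19.40 ft.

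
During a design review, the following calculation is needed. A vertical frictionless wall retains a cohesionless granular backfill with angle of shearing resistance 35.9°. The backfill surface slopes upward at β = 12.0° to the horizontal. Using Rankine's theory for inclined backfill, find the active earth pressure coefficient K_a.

0.275

K_a = cos β · (cos β − √(cos²β − cos²φ)) / (cos β + √(cos²β − cos²φ)).
cos β = 0.9781, cos φ = 0.8100, √(cos²β − cos²φ) = 0.5483.
K_a = 0.9781 × (0.9781 − 0.5483)/(0.9781 + 0.5483) = 0.2755.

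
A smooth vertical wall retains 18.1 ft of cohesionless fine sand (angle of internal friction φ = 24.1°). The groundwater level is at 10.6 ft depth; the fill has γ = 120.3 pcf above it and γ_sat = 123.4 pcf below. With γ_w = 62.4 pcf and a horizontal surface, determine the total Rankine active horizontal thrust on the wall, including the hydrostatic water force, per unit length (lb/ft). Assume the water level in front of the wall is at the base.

9330 lb/ft

K_a = tan²(45° − φ/2) = 0.4201.
γ' = 123.4 − 62.4 = 61.00 pcf. Depth below WT = 7.5 ft.
σ'_h at WT = K_a γ d_w = 535.7 psf; at base = 535.7 + K_a γ' × 7.5 = 727.9 psf.
P₁ (0–10.6 ft) = ½×535.7×10.6 = 2839. P₂ (10.6–18.1 ft) = ½(535.7+727.9)×7.5 = 4739.
P_w = ½ γ_w h₂² = 0.5×62.4×7.5² = 1755. Total = 2839+4739+1755 = 9333 lb/ft.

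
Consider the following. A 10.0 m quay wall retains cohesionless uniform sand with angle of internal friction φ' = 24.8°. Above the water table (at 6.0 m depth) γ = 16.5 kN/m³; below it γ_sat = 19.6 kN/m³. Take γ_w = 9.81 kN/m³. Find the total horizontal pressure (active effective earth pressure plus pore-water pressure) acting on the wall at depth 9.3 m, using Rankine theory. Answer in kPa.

K_a = (1 − sin φ)/(1 + sin φ) = 0.4090.
γ' = 19.6 − 9.81 = 9.790 kN/m³.
Effective vertical stress at 9.3 m: σ'_v = 16.5×6.0 + 9.790×3.30 = 131.3 kPa.
σ'_h = K_a σ'_v = 0.4090 × 131.3 = 53.70 kPa; u = γ_w × 3.30 = 32.37 kPa.
Total σ_h = 53.70 + 32.37 = 86.08 kPa.

86.1 kPa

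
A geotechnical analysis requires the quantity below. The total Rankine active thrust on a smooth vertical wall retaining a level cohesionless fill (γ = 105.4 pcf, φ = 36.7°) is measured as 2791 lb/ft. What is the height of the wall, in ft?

14.5 ft

K_a = 0.2519. P_a = ½ K_a γ H² ⇒ H = √(2P_a/(K_a γ)).
H = √(2×2791/(0.2519×105.4)) = 14.50 ft.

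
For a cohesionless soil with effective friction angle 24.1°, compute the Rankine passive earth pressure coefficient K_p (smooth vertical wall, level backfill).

2.38

K_p = (1 + sin φ)/(1 − sin φ) = tan²(45° + 24.1°/2) = 2.380.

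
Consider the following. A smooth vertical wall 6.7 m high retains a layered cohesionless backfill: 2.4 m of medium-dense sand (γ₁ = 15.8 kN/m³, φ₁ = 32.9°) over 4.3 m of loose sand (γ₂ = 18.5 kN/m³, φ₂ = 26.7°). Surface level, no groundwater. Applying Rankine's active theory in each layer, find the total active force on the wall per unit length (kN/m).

K_a1 = tan²(45°−32.9°/2) = 0.2960; K_a2 = tan²(45°−26.7°/2) = 0.3800.
Layer 1: σ at base = K_a1 γ₁ h₁ = 11.23 kPa; P₁ = ½×11.23×2.4 = 13.47.
Layer 2: σ_v at top = γ₁h₁ = 37.92; σ_h top = K_a2×37.92 = 14.41; σ_h base = K_a2×(37.92+18.5×4.3) = 44.63.
P₂ = ½(14.41+44.63)×4.3 = 126.9. Total P_a = 13.47+126.9 = 140.4 kN/m.

140 kN/m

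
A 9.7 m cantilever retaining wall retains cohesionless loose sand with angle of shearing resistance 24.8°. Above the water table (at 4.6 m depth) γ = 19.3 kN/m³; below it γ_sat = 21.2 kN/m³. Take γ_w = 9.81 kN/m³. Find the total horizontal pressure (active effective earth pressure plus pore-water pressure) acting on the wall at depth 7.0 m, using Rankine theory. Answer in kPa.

K_a = (1 − sin φ)/(1 + sin φ) = 0.4090.
γ' = 21.2 − 9.81 = 11.39 kN/m³.
Effective vertical stress at 7.0 m: σ'_v = 19.3×4.6 + 11.39×2.40 = 116.1 kPa.
σ'_h = K_a σ'_v = 0.4090 × 116.1 = 47.49 kPa; u = γ_w × 2.40 = 23.54 kPa.
Total σ_h = 47.49 + 23.54 = 71.03 kPa.

71.0 kPa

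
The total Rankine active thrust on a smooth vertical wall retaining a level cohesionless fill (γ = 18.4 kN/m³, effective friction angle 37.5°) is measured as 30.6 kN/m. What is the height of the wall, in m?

K_a = 0.2432. P_a = ½ K_a γ H² ⇒ H = √(2P_a/(K_a γ)).
H = √(2×30.6/(0.2432×18.4)) = 3.698 m.

3.70 m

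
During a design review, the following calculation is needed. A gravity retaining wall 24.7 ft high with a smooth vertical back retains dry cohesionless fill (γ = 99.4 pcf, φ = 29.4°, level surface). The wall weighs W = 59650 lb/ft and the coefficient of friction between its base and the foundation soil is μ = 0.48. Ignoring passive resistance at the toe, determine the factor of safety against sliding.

2.77

K_a = tan²(45° − 29.4°/2) = 0.3415.
P_a = ½K_aγH² = 0.5×0.3415×99.4×24.7² = 10350 lb/ft, acting at H/3 = 8.233 ft above the base.
FS_sliding = μW / P_a = 0.48×59650 / 10350 = 2.765.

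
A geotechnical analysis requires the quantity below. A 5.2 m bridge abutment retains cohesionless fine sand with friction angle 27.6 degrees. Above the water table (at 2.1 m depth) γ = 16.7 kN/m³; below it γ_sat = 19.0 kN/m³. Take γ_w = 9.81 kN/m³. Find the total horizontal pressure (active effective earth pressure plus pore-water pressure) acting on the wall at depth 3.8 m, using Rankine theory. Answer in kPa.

K_a = (1 − sin φ)/(1 + sin φ) = 0.3668.
γ' = 19.0 − 9.81 = 9.190 kN/m³.
Effective vertical stress at 3.8 m: σ'_v = 16.7×2.1 + 9.190×1.70 = 50.69 kPa.
σ'_h = K_a σ'_v = 0.3668 × 50.69 = 18.59 kPa; u = γ_w × 1.70 = 16.68 kPa.
Total σ_h = 18.59 + 16.68 = 35.27 kPa.

35.3 kPa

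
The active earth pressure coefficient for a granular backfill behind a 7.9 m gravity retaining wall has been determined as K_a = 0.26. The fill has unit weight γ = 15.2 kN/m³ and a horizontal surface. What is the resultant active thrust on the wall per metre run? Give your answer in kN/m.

123 kN/m

P = ½ K_a γ H² = 0.5 × 0.26 × 15.2 × 7.9² = 123.3 kN/m.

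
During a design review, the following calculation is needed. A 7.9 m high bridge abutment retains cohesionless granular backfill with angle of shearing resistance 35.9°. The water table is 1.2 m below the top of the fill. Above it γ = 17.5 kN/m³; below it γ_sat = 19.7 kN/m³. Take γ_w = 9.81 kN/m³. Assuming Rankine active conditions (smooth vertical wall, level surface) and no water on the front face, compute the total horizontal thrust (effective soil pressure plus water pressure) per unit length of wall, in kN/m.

318 kN/m

K_a = tan²(45° − φ/2) = 0.2607.
γ' = 19.7 − 9.81 = 9.890 kN/m³. Depth below WT = 6.7 m.
σ'_h at WT = K_a γ d_w = 5.475 kPa; at base = 5.475 + K_a γ' × 6.7 = 22.75 kPa.
P₁ (0–1.2 m) = ½×5.475×1.2 = 3.285. P₂ (1.2–7.9 m) = ½(5.475+22.75)×6.7 = 94.56.
P_w = ½ γ_w h₂² = 0.5×9.81×6.7² = 220.2. Total = 3.285+94.56+220.2 = 318.0 kN/m.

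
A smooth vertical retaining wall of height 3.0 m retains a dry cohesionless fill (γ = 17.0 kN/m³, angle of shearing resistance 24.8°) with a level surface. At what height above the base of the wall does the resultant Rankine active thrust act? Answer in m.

1.00 m

K_a = 0.4090.
The pressure distribution is triangular, so the resultant acts at H/3 above the base = 3.0/3 = 1.000 m.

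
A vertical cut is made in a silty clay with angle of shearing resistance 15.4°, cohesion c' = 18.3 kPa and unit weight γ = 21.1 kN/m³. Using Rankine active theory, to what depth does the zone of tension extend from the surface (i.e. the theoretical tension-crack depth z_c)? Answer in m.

K_a = tan²(45° − 15.4°/2) = 0.5803; √K_a = 0.7618.
The active pressure is zero where K_a γ z = 2c√K_a, so z_c = 2c/(γ√K_a) = 2×18.3/(21.1×0.7618) = 2.277 m.

2.28 m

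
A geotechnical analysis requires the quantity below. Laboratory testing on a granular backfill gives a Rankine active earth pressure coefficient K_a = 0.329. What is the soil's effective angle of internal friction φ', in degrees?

30.3°

K_a = tan²(45° − φ/2) ⇒ 45° − φ/2 = arctan(√0.329) = 29.84°.
φ = 2(45° − 29.84°) = 30.32°.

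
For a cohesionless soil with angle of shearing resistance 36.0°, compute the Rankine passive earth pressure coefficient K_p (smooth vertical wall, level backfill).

3.85

K_p = (1 + sin φ)/(1 − sin φ) = tan²(45° + 36.0°/2) = 3.852.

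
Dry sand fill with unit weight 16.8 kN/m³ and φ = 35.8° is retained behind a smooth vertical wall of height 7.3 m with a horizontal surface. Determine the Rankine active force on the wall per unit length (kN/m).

117 kN/m

K_a = tan²(45° − φ/2) = 0.2619.
P_a = ½ K_a γ H² = 0.5 × 0.2619 × 16.8 × 7.3² = 117.2 kN/m.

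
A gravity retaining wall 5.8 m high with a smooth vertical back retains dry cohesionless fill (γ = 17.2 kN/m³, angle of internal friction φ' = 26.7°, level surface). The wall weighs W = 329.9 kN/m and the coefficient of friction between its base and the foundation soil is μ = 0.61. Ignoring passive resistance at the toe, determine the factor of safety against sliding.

K_a = tan²(45° − 26.7°/2) = 0.3800.
P_a = ½K_aγH² = 0.5×0.3800×17.2×5.8² = 109.9 kN/m, acting at H/3 = 1.933 m above the base.
FS_sliding = μW / P_a = 0.61×329.9 / 109.9 = 1.831.

1.83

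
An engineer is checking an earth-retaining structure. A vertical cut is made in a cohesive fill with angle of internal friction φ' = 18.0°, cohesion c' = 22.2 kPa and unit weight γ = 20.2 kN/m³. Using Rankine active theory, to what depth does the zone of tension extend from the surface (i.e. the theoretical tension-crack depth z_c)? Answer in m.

3.03 m

K_a = tan²(45° − 18.0°/2) = 0.5279; √K_a = 0.7265.
The active pressure is zero where K_a γ z = 2c√K_a, so z_c = 2c/(γ√K_a) = 2×22.2/(20.2×0.7265) = 3.025 m.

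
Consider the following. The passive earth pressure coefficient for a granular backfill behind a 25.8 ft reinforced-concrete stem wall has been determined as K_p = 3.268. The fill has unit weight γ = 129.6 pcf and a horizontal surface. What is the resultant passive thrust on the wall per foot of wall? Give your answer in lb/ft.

141000 lb/ft

P = ½ K_p γ H² = 0.5 × 3.268 × 129.6 × 25.8² = 141000 lb/ft.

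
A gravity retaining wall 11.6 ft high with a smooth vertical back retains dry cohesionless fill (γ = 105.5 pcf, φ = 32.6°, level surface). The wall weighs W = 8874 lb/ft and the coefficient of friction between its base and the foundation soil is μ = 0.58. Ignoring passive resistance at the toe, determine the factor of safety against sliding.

K_a = tan²(45° − 32.6°/2) = 0.2997.
P_a = ½K_aγH² = 0.5×0.2997×105.5×11.6² = 2128 lb/ft, acting at H/3 = 3.867 ft above the base.
FS_sliding = μW / P_a = 0.58×8874 / 2128 = 2.419.

2.42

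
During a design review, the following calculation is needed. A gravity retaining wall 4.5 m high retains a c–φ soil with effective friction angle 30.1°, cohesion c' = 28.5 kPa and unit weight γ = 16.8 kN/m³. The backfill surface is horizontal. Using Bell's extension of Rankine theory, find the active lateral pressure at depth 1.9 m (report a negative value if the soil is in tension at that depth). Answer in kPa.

K_a = (1 − sin φ)/(1 + sin φ) = 0.3320.
σ_a = K_a γ z − 2c√K_a = 0.3320×16.8×1.9 − 2×28.5×0.5762 = -22.25 kPa.

-22.2 kPa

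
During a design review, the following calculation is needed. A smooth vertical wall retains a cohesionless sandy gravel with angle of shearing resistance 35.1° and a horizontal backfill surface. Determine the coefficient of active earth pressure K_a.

K_a = tan²(45° − φ/2) = tan²(27.45°) = 0.2698.

0.270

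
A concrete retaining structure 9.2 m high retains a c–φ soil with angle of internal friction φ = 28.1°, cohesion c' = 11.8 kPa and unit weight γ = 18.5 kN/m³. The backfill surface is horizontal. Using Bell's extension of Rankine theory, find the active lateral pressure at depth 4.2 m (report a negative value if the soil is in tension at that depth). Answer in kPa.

K_a = (1 − sin φ)/(1 + sin φ) = 0.3596.
σ_a = K_a γ z − 2c√K_a = 0.3596×18.5×4.2 − 2×11.8×0.5997 = 13.79 kPa.

13.8 kPa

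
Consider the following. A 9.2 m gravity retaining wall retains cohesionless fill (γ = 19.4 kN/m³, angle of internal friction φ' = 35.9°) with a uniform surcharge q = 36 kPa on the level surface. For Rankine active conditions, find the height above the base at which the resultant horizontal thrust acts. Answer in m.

K_a = 0.2607.
Triangular part P₁ = ½K_aγH² = 214.1 at H/3 = 3.067 m; rectangular part P₂ = K_a q H = 86.36 at H/2 = 4.600 m.
ȳ = (P₁·3.067 + P₂·4.600)/(P₁+P₂) = 3.507 m.

3.51 m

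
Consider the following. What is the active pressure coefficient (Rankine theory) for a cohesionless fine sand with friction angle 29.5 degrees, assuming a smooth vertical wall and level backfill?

0.340

K_a = tan²(45° − φ/2) = tan²(30.25°) = 0.3401.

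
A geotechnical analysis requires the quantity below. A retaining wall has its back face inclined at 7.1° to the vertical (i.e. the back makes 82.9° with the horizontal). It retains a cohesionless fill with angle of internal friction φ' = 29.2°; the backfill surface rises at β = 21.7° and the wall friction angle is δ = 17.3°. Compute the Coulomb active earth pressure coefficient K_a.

K_a = sin²(α+φ) / [sin²α · sin(α−δ) · (1 + √{sin(φ+δ)sin(φ−β) / (sin(α−δ)sin(α+β))})²].
With α = 82.9°, φ = 29.2°, δ = 17.3°, β = 21.7°: K_a = 0.5430.

0.543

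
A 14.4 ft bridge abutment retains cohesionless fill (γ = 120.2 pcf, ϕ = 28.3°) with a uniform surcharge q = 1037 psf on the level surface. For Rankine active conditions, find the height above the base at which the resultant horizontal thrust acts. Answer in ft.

K_a = 0.3568.
Triangular part P₁ = ½K_aγH² = 4446 at H/3 = 4.800 ft; rectangular part P₂ = K_a q H = 5328 at H/2 = 7.200 ft.
ȳ = (P₁·4.800 + P₂·7.200)/(P₁+P₂) = 6.108 ft.

6.11 ft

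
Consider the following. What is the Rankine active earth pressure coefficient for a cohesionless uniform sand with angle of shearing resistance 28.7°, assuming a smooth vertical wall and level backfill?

K_a = (1 − sin φ)/(1 + sin φ) = (1 − sin 28.7°)/(1 + sin 28.7°) = 0.3511.

0.351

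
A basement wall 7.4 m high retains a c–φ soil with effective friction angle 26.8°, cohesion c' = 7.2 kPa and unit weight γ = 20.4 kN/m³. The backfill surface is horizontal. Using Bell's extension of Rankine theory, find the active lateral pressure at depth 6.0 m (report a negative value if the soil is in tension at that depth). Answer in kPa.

K_a = (1 − sin φ)/(1 + sin φ) = 0.3785.
σ_a = K_a γ z − 2c√K_a = 0.3785×20.4×6.0 − 2×7.2×0.6152 = 37.47 kPa.

37.5 kPa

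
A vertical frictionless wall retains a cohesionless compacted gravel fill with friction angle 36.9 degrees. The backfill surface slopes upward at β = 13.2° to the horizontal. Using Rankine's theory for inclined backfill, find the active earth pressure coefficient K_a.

K_a = cos β · (cos β − √(cos²β − cos²φ)) / (cos β + √(cos²β − cos²φ)).
cos β = 0.9736, cos φ = 0.7997, √(cos²β − cos²φ) = 0.5553.
K_a = 0.9736 × (0.9736 − 0.5553)/(0.9736 + 0.5553) = 0.2664.

0.266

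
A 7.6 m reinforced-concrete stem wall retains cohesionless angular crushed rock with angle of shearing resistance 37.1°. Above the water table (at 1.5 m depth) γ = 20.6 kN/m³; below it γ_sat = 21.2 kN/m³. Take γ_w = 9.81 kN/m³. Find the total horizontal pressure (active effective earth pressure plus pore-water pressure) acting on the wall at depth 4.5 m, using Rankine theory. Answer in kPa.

K_a = (1 − sin φ)/(1 + sin φ) = 0.2475.
γ' = 21.2 − 9.81 = 11.39 kN/m³.
Effective vertical stress at 4.5 m: σ'_v = 20.6×1.5 + 11.39×3.00 = 65.07 kPa.
σ'_h = K_a σ'_v = 0.2475 × 65.07 = 16.10 kPa; u = γ_w × 3.00 = 29.43 kPa.
Total σ_h = 16.10 + 29.43 = 45.53 kPa.

45.5 kPa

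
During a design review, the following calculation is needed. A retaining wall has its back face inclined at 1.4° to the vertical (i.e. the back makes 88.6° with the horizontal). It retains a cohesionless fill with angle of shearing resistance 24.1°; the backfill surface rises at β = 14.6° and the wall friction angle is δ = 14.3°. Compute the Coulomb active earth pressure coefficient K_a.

K_a = sin²(α+φ) / [sin²α · sin(α−δ) · (1 + √{sin(φ+δ)sin(φ−β) / (sin(α−δ)sin(α+β))})²].
With α = 88.6°, φ = 24.1°, δ = 14.3°, β = 14.6°: K_a = 0.4995.

0.500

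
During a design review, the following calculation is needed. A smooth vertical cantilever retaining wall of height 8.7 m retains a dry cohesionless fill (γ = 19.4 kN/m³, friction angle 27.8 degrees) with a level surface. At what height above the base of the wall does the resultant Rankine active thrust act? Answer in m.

K_a = 0.3639.
The pressure distribution is triangular, so the resultant acts at H/3 above the base = 8.7/3 = 2.900 m.

2.90 m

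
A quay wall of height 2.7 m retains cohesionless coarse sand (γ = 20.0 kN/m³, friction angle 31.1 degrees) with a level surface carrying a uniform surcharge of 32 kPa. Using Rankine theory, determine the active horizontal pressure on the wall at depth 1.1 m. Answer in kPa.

17.2 kPa

K_a = (1 − sin φ)/(1 + sin φ) = 0.3188.
σ_v = γz + q = 20.0 × 1.1 + 32 = 54.00 kPa.
σ_h = K_a σ_v = 0.3188 × 54.00 = 17.22 kPa.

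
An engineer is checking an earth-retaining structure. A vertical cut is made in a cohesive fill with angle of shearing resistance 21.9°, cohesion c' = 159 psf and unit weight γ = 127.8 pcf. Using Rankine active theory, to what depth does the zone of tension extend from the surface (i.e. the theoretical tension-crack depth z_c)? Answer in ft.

3.68 ft

K_a = tan²(45° − 21.9°/2) = 0.4567; √K_a = 0.6758.
The active pressure is zero where K_a γ z = 2c√K_a, so z_c = 2c/(γ√K_a) = 2×159/(127.8×0.6758) = 3.682 ft.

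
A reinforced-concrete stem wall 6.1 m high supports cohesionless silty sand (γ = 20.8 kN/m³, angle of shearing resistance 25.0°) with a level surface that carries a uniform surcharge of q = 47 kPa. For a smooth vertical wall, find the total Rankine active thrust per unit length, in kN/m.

K_a = tan²(45° − φ/2) = 0.4059.
Soil triangle: ½ K_a γ H² = 0.5×0.4059×20.8×6.1² = 157.1 kN/m.
Surcharge rectangle: K_a q H = 0.4059×47×6.1 = 116.4 kN/m.
Total = 157.1 + 116.4 = 273.4 kN/m.

273 kN/m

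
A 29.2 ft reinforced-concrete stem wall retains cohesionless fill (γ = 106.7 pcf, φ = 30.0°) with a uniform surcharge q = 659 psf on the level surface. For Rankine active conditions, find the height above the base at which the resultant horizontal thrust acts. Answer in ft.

11.2 ft

K_a = 0.3333.
Triangular part P₁ = ½K_aγH² = 15160 at H/3 = 9.733 ft; rectangular part P₂ = K_a q H = 6414 at H/2 = 14.60 ft.
ȳ = (P₁·9.733 + P₂·14.60)/(P₁+P₂) = 11.18 ft.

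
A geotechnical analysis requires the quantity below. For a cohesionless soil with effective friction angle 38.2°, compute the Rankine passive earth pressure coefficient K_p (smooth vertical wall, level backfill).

K_p = (1 + sin φ)/(1 − sin φ) = tan²(45° + 38.2°/2) = 4.241.

4.24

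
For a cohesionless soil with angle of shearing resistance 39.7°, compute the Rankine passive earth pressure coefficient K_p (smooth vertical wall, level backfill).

K_p = (1 + sin φ)/(1 − sin φ) = tan²(45° + 39.7°/2) = 4.537.

4.54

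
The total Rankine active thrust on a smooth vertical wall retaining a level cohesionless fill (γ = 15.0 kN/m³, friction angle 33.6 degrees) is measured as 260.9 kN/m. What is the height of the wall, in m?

11.0 m

K_a = 0.2875. P_a = ½ K_a γ H² ⇒ H = √(2P_a/(K_a γ)).
H = √(2×260.9/(0.2875×15.0)) = 11.00 m.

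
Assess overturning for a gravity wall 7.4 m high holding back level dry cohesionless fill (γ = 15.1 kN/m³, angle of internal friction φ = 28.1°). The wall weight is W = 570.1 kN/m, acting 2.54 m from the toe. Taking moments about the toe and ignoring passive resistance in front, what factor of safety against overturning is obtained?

K_a = tan²(45° − 28.1°/2) = 0.3596.
P_a = ½K_aγH² = 0.5×0.3596×15.1×7.4² = 148.7 kN/m, acting at H/3 = 2.467 m above the base.
Overturning moment M_o = P_a × H/3 = 148.7 × 2.467 = 366.7.
Resisting moment M_r = W × 2.54 = 570.1 × 2.54 = 1448.
FS_overturning = M_r/M_o = 1448/366.7 = 3.949.

3.95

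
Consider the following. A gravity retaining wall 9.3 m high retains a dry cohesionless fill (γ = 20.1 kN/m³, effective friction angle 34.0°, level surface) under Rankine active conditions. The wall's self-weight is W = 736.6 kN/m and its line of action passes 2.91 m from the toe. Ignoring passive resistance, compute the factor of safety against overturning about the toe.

2.81

K_a = tan²(45° − 34.0°/2) = 0.2827.
P_a = ½K_aγH² = 0.5×0.2827×20.1×9.3² = 245.7 kN/m, acting at H/3 = 3.100 m above the base.
Overturning moment M_o = P_a × H/3 = 245.7 × 3.100 = 761.8.
Resisting moment M_r = W × 2.91 = 736.6 × 2.91 = 2144.
FS_overturning = M_r/M_o = 2144/761.8 = 2.814.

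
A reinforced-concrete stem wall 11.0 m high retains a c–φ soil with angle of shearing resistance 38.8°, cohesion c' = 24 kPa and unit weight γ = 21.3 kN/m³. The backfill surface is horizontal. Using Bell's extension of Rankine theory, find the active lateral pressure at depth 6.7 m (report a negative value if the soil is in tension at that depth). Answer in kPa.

9.76 kPa

K_a = (1 − sin φ)/(1 + sin φ) = 0.2296.
σ_a = K_a γ z − 2c√K_a = 0.2296×21.3×6.7 − 2×24×0.4791 = 9.762 kPa.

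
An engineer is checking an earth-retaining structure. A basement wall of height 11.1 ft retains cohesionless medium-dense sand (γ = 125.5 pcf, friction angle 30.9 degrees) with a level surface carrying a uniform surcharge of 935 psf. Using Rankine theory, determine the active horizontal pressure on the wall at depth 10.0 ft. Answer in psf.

704 psf

K_a = (1 − sin φ)/(1 + sin φ) = 0.3214.
σ_v = γz + q = 125.5 × 10.0 + 935 = 2190 psf.
σ_h = K_a σ_v = 0.3214 × 2190 = 703.9 psf.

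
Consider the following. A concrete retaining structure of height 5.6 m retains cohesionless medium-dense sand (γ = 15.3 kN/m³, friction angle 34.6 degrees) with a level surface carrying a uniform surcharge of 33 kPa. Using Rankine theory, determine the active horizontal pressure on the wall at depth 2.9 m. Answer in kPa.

K_a = (1 − sin φ)/(1 + sin φ) = 0.2756.
σ_v = γz + q = 15.3 × 2.9 + 33 = 77.37 kPa.
σ_h = K_a σ_v = 0.2756 × 77.37 = 21.33 kPa.

21.3 kPa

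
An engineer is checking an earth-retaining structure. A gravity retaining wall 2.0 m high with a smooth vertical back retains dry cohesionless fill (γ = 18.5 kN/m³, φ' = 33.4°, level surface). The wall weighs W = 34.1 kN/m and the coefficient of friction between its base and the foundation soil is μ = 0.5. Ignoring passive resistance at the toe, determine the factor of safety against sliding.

1.59

K_a = tan²(45° − 33.4°/2) = 0.2899.
P_a = ½K_aγH² = 0.5×0.2899×18.5×2.0² = 10.73 kN/m, acting at H/3 = 0.6667 m above the base.
FS_sliding = μW / P_a = 0.5×34.1 / 10.73 = 1.589.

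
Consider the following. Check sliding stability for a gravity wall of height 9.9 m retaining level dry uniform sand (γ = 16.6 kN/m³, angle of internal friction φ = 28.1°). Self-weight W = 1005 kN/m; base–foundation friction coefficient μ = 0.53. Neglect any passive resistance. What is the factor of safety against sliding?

K_a = tan²(45° − 28.1°/2) = 0.3596.
P_a = ½K_aγH² = 0.5×0.3596×16.6×9.9² = 292.5 kN/m, acting at H/3 = 3.300 m above the base.
FS_sliding = μW / P_a = 0.53×1005 / 292.5 = 1.821.

1.82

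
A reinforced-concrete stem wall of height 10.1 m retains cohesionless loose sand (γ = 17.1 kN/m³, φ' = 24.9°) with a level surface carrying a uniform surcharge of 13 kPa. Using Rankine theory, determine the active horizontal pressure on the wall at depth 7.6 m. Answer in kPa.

K_a = (1 − sin φ)/(1 + sin φ) = 0.4074.
σ_v = γz + q = 17.1 × 7.6 + 13 = 143.0 kPa.
σ_h = K_a σ_v = 0.4074 × 143.0 = 58.25 kPa.

58.2 kPa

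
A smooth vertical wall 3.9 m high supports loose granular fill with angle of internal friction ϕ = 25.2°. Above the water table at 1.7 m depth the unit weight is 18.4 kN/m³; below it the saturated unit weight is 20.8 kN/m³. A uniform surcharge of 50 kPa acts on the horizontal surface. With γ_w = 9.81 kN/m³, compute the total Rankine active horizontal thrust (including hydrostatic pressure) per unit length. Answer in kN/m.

K_a = tan²(45° − φ/2) = 0.4027.
γ' = 20.8 − 9.81 = 10.99 kN/m³. h₂ = H − d_w = 2.2 m.
σ'_h: at surface K_a·q = 20.14; at WT K_a(q+γd_w) = 32.73; at base K_a(q+γd_w+γ'h₂) = 42.47 kPa.
P₁ = ½(20.14+32.73)×1.7 = 44.94; P₂ = ½(32.73+42.47)×2.2 = 82.73; P_w = ½γ_w h₂² = 23.74.
Total = 44.94+82.73+23.74 = 151.4 kN/m.

151 kN/m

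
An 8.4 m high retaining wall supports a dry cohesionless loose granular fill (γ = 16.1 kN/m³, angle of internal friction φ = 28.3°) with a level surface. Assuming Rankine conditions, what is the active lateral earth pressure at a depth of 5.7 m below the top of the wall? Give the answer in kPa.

K_a = (1 − sin φ)/(1 + sin φ) = 0.3568.
σ_h = K_a γ z = 0.3568 × 16.1 × 5.7 = 32.74 kPa.

32.7 kPa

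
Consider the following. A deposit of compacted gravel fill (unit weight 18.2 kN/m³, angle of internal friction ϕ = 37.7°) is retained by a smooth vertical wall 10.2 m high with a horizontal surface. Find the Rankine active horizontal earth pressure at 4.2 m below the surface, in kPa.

18.4 kPa

K_a = (1 − sin φ)/(1 + sin φ) = 0.2411.
σ_h = K_a γ z = 0.2411 × 18.2 × 4.2 = 18.43 kPa.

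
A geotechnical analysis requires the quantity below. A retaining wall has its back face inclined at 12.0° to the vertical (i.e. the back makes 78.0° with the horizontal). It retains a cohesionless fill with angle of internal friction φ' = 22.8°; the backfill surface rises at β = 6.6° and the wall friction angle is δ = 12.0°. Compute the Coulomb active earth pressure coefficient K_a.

0.549

K_a = sin²(α+φ) / [sin²α · sin(α−δ) · (1 + √{sin(φ+δ)sin(φ−β) / (sin(α−δ)sin(α+β))})²].
With α = 78.0°, φ = 22.8°, δ = 12.0°, β = 6.6°: K_a = 0.5487.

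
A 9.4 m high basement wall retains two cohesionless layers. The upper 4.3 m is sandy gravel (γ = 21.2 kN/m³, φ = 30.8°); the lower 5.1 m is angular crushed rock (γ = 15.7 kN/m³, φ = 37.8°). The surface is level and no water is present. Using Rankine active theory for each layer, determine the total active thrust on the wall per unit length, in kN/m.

K_a1 = tan²(45°−30.8°/2) = 0.3227; K_a2 = tan²(45°−37.8°/2) = 0.2400.
Layer 1: σ at base = K_a1 γ₁ h₁ = 29.42 kPa; P₁ = ½×29.42×4.3 = 63.25.
Layer 2: σ_v at top = γ₁h₁ = 91.16; σ_h top = K_a2×91.16 = 21.88; σ_h base = K_a2×(91.16+15.7×5.1) = 41.09.
P₂ = ½(21.88+41.09)×5.1 = 160.6. Total P_a = 63.25+160.6 = 223.8 kN/m.

224 kN/m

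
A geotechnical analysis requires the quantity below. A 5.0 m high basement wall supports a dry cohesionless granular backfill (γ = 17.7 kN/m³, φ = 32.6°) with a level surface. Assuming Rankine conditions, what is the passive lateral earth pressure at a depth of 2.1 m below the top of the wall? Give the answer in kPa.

124 kPa

K_p = (1 + sin φ)/(1 − sin φ) = 3.336.
σ_h = K_p γ z = 3.336 × 17.7 × 2.1 = 124.0 kPa.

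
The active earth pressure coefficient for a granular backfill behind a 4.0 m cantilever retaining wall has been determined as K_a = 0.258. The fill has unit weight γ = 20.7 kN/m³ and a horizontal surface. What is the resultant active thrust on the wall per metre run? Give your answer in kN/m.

42.7 kN/m

P = ½ K_a γ H² = 0.5 × 0.258 × 20.7 × 4.0² = 42.72 kN/m.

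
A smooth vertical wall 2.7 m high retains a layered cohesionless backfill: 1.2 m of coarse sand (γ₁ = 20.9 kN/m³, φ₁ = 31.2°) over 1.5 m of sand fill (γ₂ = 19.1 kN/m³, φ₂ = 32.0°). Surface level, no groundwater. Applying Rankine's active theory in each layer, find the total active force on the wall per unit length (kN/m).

K_a1 = tan²(45°−31.2°/2) = 0.3175; K_a2 = tan²(45°−32.0°/2) = 0.3073.
Layer 1: σ at base = K_a1 γ₁ h₁ = 7.963 kPa; P₁ = ½×7.963×1.2 = 4.778.
Layer 2: σ_v at top = γ₁h₁ = 25.08; σ_h top = K_a2×25.08 = 7.706; σ_h base = K_a2×(25.08+19.1×1.5) = 16.51.
P₂ = ½(7.706+16.51)×1.5 = 18.16. Total P_a = 4.778+18.16 = 22.94 kN/m.

22.9 kN/m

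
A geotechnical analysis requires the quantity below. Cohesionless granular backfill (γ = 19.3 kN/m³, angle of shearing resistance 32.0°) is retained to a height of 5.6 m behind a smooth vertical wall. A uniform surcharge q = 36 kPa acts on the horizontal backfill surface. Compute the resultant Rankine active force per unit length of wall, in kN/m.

K_a = tan²(45° − φ/2) = 0.3073.
Soil triangle: ½ K_a γ H² = 0.5×0.3073×19.3×5.6² = 92.98 kN/m.
Surcharge rectangle: K_a q H = 0.3073×36×5.6 = 61.94 kN/m.
Total = 92.98 + 61.94 = 154.9 kN/m.

155 kN/m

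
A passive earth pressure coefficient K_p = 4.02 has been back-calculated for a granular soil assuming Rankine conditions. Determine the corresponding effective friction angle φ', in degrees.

37.0°

K_p = (1+sin φ)/(1−sin φ) ⇒ sin φ = (K_p − 1)/(K_p + 1) = 0.6016.
φ = arcsin(0.6016) = 36.98°.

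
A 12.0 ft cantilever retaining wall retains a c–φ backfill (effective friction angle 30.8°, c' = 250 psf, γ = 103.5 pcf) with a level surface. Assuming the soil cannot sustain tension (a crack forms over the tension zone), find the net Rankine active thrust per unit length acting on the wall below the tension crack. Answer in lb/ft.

K_a = 0.3227; √K_a = 0.5681.
Tension-crack depth z_c = 2c/(γ√K_a) = 2×250/(103.5×0.5681) = 8.504 ft.
σ_a at base = K_a γ H − 2c√K_a = 0.3227×103.5×12.0 − 2×250×0.5681 = 116.8 psf.
P_a = ½ × 116.8 × (H − z_c) = 0.5×116.8×3.496 = 204.1 lb/ft.

204 lb/ft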